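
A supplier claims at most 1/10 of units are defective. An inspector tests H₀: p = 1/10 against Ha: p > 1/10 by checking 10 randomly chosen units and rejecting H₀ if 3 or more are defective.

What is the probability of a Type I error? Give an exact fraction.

87738533/1250000000

Under H₀, X ~ Binomial(10, 1/10); the Type I error rate is P(X ≥ 3).
Computing the lower-tail complement: 1 − 1162261467/1250000000 = 87738533/1250000000.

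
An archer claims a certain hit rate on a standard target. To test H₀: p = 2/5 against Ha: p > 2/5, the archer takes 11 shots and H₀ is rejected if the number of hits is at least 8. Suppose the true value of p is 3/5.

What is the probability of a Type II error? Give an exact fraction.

6872224/9765625

A Type II error is failing to reject when Ha holds: with p = 3/5, β = P(X ≤ 7).
Adding the binomial probabilities P(X=0)+…+P(X=7) at p = 3/5 gives 6872224/9765625.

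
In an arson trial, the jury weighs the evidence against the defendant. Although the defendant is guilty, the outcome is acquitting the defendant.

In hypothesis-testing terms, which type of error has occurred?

The null hypothesis here is that the defendant is innocent.
'Acquitting the defendant' corresponds to failing to reject H₀.
H₀ was not rejected but H₀ is false — a Type II error (false negative).

Type II error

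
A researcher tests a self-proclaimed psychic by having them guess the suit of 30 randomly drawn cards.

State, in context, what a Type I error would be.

With the conventional null hypothesis that the subject is guessing at random (p = 1/4):
A Type I error is rejecting H₀ when H₀ is true.
Here that means concluding the subject has some ability beyond chance when actually the subject is guessing at random (p = 1/4).

A Type I error would mean concluding that the subject performs better than chance when in fact the subject is guessing at random (p = 1/4).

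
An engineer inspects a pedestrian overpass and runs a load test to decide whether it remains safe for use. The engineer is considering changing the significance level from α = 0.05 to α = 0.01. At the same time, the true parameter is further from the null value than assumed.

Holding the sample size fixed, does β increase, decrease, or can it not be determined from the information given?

The first change alone would make β increase; the second alone would make β decrease. Which effect dominates depends on the magnitudes, which are not given.

Cannot be determined from the information given.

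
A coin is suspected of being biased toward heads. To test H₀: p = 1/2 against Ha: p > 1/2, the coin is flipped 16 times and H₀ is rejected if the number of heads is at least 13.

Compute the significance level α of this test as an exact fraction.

697/65536

Under H₀, K ~ Binomial(16, 1/2), and α = P(K ≥ 13).
That's C(16,13) + C(16,14) + C(16,15) + C(16,16) over 2^16, i.e. (560 + 120 + 16 + 1)/65536 = 697/65536.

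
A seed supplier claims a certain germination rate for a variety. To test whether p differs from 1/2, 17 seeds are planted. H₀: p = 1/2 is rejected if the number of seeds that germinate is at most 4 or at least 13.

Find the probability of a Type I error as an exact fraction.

1607/32768

The significance level is the null-hypothesis probability of the rejection region {≤4} ∪ {≥13}.
Each tail has probability (1 + 17 + 136 + 680 + 2380)/131072; doubling gives α = 6428/131072 = 1607/32768.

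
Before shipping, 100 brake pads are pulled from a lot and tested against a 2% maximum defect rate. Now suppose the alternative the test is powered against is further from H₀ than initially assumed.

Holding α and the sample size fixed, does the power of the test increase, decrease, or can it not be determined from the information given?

It increases.

A larger true effect moves the Ha sampling distribution further from the H₀ critical value, making rejection more likely when Ha is true.
Since power = 1 − β and β decreases, power increases.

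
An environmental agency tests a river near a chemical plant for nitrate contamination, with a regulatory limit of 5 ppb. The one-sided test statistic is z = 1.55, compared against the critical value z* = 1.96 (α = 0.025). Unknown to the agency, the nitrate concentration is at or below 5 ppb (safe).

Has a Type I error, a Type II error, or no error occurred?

The conventional null hypothesis is that the nitrate concentration is at or below 5 ppb (safe).
Since z = 1.55 ≤ z* = 1.96, H₀ is not rejected.
H₀ is true (actually the nitrate concentration is at or below 5 ppb (safe)).
The decision matches the true state — no error.

No error (correct decision).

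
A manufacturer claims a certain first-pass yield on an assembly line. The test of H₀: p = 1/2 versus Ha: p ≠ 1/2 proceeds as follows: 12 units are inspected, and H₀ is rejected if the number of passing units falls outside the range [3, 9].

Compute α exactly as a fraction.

79/2048

α = P(S ≤ 2 or S ≥ 10 | p = 1/2), S ~ Binomial(12, 1/2).
Each tail has probability (1 + 12 + 66)/4096; doubling gives α = 158/4096 = 79/2048.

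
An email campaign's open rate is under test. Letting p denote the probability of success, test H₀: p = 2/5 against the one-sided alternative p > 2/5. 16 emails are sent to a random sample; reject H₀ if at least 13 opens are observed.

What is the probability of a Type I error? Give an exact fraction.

The Type I error probability is α = P(Y ≥ 13) computed under H₀, where Y ~ Binomial(16, 2/5).
Adding the binomial terms for j = 13 through 16 with p = 2/5 yields 28639232/30517578125.

28639232/30517578125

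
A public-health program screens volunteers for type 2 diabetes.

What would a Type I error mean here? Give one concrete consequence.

With the conventional null hypothesis that the patient does not have type 2 diabetes:
A Type I error is rejecting H₀ when H₀ is true.
Here that means flagging the patient as positive and ordering follow-up testing when actually the patient does not have type 2 diabetes.

A Type I error would mean concluding that the patient has type 2 diabetes when in fact the patient does not have type 2 diabetes. Consequence: a healthy patient undergoes unnecessary, possibly invasive follow-up procedures.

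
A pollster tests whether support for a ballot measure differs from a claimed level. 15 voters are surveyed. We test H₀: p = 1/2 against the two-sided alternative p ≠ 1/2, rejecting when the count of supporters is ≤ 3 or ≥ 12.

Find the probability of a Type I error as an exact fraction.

α = P(K ≤ 3 or K ≥ 12 | p = 1/2), K ~ Binomial(15, 1/2).
By symmetry, α = 2·P(K ≤ 3) = 2·(1 + 15 + 105 + 455)/32768 = 1152/32768 = 9/256.

9/256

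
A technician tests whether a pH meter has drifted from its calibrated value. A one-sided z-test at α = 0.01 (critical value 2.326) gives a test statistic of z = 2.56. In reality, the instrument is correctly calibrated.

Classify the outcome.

Type I error

The conventional null hypothesis is that the instrument is correctly calibrated.
Since z = 2.56 > z* = 2.326, H₀ is rejected.
H₀ is true (actually the instrument is correctly calibrated).
Rejecting a true H₀ is a Type I error.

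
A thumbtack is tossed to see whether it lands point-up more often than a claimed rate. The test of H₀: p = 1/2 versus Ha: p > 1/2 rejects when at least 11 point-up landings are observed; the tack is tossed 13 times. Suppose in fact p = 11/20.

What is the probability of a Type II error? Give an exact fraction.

A Type II error is failing to reject when Ha holds: with p = 11/20, β = P(S ≤ 10).
Adding the binomial probabilities P(S=0)+…+P(S=10) at p = 11/20 gives 39857841016429707/40960000000000000.

39857841016429707/40960000000000000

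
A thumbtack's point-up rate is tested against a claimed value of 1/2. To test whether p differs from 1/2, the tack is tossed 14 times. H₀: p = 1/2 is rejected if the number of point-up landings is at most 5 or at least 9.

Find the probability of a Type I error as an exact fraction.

The significance level is the null-hypothesis probability of the rejection region {≤5} ∪ {≥9}.
By symmetry, α = 2·P(Y ≤ 5) = 2·(1 + 14 + 91 + 364 + 1001 + 2002)/16384 = 6946/16384 = 3473/8192.

3473/8192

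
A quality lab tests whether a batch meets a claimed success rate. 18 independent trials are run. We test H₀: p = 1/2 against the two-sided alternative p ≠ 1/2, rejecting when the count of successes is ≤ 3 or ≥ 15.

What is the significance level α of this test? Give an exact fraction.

247/32768

α = P(S ≤ 3 or S ≥ 15 | p = 1/2), S ~ Binomial(18, 1/2).
Each tail has probability (1 + 18 + 153 + 816)/262144; doubling gives α = 1976/262144 = 247/32768.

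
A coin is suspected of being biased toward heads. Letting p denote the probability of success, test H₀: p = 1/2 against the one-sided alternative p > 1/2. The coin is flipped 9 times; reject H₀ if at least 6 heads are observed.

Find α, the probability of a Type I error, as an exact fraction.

α = P(reject H₀ | H₀ true) = P(X ≥ 6 | p = 1/2), with X ~ Binomial(9, 1/2).
P(X ≥ 6) = [C(9,6) + C(9,7) + C(9,8) + C(9,9)] / 2^9 = (84 + 36 + 9 + 1) / 512 = 130/512 = 65/256.

65/256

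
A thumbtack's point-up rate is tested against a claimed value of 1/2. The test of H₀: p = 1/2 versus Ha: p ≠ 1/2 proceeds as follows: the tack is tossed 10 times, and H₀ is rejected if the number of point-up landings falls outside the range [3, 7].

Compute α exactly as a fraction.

α = P(S ≤ 2 or S ≥ 8 | p = 1/2), S ~ Binomial(10, 1/2).
By symmetry, α = 2·P(S ≤ 2) = 2·(1 + 10 + 45)/1024 = 112/1024 = 7/64.

7/64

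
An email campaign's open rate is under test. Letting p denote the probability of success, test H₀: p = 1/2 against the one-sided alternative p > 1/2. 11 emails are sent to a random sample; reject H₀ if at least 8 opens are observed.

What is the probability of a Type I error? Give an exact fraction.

29/256

Under H₀, Y ~ Binomial(11, 1/2), and α = P(Y ≥ 8).
Summing the upper tail: (165 + 55 + 11 + 1) / 2^11 = 232/2048 = 29/256.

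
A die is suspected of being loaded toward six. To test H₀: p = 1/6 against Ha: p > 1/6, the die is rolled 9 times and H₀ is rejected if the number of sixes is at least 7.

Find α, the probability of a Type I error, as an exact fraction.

473/5038848

The Type I error probability is α = P(Y ≥ 7) computed under H₀, where Y ~ Binomial(9, 1/6).
Summing C(9,j)(1/6)^j(5/6)^{9−j} for j = 7,…,9 gives 473/5038848.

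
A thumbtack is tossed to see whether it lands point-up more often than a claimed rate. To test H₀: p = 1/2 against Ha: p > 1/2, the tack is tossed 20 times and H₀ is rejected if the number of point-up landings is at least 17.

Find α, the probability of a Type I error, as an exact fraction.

Under H₀, X ~ Binomial(20, 1/2), and α = P(X ≥ 17).
Summing the upper tail: (1140 + 190 + 20 + 1) / 2^20 = 1351/1048576.

1351/1048576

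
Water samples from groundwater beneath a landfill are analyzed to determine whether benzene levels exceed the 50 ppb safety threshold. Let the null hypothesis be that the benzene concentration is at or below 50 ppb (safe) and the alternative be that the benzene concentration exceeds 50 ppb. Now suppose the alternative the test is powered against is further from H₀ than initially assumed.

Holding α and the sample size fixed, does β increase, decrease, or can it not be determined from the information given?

It decreases.

A larger true effect moves the Ha sampling distribution further from the H₀ critical value, making rejection more likely when Ha is true.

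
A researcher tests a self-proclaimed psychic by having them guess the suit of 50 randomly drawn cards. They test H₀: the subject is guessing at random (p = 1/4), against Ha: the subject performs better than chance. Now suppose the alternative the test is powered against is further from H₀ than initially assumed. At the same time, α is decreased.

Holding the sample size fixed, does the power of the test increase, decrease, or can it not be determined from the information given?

Cannot be determined from the information given.

The first change alone would make β decrease; the second alone would make β increase. Which effect dominates depends on the magnitudes, which are not given.
Since power = 1 − β, the effect on power is likewise indeterminate.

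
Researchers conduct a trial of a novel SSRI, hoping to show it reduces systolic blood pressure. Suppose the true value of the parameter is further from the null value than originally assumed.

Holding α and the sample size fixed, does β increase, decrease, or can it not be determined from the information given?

It decreases.

A larger true effect moves the Ha sampling distribution further from the H₀ critical value, making rejection more likely when Ha is true.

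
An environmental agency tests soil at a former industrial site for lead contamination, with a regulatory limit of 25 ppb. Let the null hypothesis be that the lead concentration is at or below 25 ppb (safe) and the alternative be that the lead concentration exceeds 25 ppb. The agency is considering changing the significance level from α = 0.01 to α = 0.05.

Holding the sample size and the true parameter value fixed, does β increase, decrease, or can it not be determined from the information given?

With a larger α the critical value moves toward the center, so more of the Ha sampling distribution lies in the rejection region.

It decreases.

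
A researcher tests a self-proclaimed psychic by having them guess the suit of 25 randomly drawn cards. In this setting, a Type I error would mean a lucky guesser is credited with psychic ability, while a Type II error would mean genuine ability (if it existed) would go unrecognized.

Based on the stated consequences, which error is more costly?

The Type I consequence (a lucky guesser is credited with psychic ability) is more severe than the Type II consequence (genuine ability (if it existed) would go unrecognized).

Type I error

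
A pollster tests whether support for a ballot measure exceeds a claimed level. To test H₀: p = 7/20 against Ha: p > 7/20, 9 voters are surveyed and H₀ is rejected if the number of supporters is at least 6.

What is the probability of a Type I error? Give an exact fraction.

The Type I error probability is α = P(X ≥ 6) computed under H₀, where X ~ Binomial(9, 7/20).
Adding the binomial terms for j = 6 through 9 with p = 7/20 yields 6859289647/128000000000.

6859289647/128000000000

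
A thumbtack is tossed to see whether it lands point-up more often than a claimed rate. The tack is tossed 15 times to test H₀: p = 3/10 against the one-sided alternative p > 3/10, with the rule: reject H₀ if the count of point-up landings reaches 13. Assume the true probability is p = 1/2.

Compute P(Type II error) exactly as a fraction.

32647/32768

A Type II error is failing to reject when Ha holds: with p = 1/2, β = P(S ≤ 12).
Adding the binomial probabilities P(S=0)+…+P(S=12) at p = 1/2 gives 32647/32768.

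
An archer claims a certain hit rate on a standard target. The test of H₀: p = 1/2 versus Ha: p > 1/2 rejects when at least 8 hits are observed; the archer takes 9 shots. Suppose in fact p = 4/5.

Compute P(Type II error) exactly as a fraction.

1101157/1953125

β = P(fail to reject H₀ | Ha true) = P(Y ≤ 7 | p = 4/5), Y ~ Binomial(9, 4/5).
Adding the binomial probabilities P(Y=0)+…+P(Y=7) at p = 4/5 gives 1101157/1953125.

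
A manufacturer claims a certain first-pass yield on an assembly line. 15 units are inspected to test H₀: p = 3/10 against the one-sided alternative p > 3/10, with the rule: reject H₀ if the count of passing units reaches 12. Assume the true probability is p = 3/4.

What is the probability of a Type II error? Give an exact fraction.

A Type II error is failing to reject when Ha holds: with p = 3/4, β = P(X ≤ 11).
Summing C(15,j)·(3/4)^j·(1/4)^{15-j} for j = 0..11 gives 144609703/268435456.

144609703/268435456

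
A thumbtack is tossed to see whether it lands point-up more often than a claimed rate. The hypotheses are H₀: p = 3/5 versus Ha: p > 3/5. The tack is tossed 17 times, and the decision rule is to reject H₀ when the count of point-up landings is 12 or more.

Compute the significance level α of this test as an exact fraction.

201363526341/762939453125

The Type I error probability is α = P(K ≥ 12) computed under H₀, where K ~ Binomial(17, 3/5).
Summing C(17,j)(3/5)^j(2/5)^{17−j} for j = 12,…,17 gives 201363526341/762939453125.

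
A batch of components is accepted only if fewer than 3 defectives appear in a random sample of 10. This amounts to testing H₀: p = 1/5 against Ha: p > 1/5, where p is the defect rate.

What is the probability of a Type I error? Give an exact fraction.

α = P(reject H₀ | H₀ true) = P(S ≥ 3 | p = 1/5), S ~ Binomial(10, 1/5).
α = 1 − P(S ≤ 2) = 1 − 6619136/9765625 = 3146489/9765625.

3146489/9765625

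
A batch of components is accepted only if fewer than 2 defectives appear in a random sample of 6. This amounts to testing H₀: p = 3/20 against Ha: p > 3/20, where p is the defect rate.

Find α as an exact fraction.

2861001/12800000

The significance level is the probability, assuming p = 3/20, of seeing 2 or more defectives in 6 draws.
Computing the lower-tail complement: 1 − 9938999/12800000 = 2861001/12800000.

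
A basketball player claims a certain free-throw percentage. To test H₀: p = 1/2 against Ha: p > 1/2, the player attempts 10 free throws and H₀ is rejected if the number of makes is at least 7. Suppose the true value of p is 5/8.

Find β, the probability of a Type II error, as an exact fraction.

148513581/268435456

β = P(fail to reject H₀ | Ha true) = P(X ≤ 6 | p = 5/8), X ~ Binomial(10, 5/8).
Equivalently, β = 1 − P(X ≥ 7) = 148513581/268435456.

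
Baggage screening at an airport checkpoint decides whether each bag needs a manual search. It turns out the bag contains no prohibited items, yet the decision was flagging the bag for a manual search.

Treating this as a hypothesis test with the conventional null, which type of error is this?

The null hypothesis here is that the bag contains no prohibited items.
'Flagging the bag for a manual search' corresponds to rejecting H₀.
H₀ was rejected but H₀ is true — a Type I error (false positive).

Type I error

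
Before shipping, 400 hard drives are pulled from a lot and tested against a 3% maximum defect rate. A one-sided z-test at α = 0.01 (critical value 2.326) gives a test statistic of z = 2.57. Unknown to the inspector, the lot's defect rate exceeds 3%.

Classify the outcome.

The conventional null hypothesis is that the lot's defect rate is 3% (within specification).
Since z = 2.57 > z* = 2.326, H₀ is rejected.
H₀ is false (actually the lot's defect rate exceeds 3%).
The decision matches the true state — no error.

No error (correct decision).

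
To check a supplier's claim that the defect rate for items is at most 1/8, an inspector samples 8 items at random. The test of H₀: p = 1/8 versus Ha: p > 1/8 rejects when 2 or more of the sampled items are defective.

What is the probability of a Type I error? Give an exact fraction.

4424071/16777216

Under H₀, X ~ Binomial(8, 1/8); the Type I error rate is P(X ≥ 2).
α = 1 − P(X ≤ 1) = 1 − 12353145/16777216 = 4424071/16777216.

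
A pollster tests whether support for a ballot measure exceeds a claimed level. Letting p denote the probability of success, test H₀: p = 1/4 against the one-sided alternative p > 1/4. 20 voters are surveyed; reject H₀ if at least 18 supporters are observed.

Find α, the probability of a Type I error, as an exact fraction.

α = P(reject H₀ | H₀ true) = P(K ≥ 18 | p = 1/4), with K ~ Binomial(20, 1/4).
Summing C(20,j)(1/4)^j(3/4)^{20−j} for j = 18,…,20 gives 1771/1099511627776.

1771/1099511627776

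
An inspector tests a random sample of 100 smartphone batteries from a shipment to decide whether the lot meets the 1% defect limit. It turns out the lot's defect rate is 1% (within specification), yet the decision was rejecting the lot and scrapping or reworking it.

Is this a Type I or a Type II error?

Type I error

The null hypothesis here is that the lot's defect rate is 1% (within specification).
'Rejecting the lot and scrapping or reworking it' corresponds to rejecting H₀.
H₀ was rejected but H₀ is true — a Type I error (false positive).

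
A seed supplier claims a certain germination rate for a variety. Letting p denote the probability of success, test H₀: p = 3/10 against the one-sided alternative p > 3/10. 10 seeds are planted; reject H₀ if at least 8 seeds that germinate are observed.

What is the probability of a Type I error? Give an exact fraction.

1987983/1250000000

The Type I error probability is α = P(S ≥ 8) computed under H₀, where S ~ Binomial(10, 3/10).
Summing C(10,j)(3/10)^j(7/10)^{10−j} for j = 8,…,10 gives 1987983/1250000000.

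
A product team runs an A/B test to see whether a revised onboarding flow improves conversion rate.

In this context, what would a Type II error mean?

With the conventional null hypothesis that the new design has no effect on conversion rate:
A Type II error is failing to reject H₀ when H₀ is false.
Here that means keeping the current design when actually the new design increases conversion rate.

A Type II error would mean concluding that the new design has no effect on conversion rate (or at least failing to establish that the new design increases conversion rate) when in fact the new design increases conversion rate.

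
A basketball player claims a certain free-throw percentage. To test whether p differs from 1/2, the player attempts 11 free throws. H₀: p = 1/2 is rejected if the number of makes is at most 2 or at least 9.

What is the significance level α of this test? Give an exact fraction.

67/1024

α = P(X ≤ 2 or X ≥ 9 | p = 1/2), X ~ Binomial(11, 1/2).
Each tail has probability (1 + 11 + 55)/2048; doubling gives α = 134/2048 = 67/1024.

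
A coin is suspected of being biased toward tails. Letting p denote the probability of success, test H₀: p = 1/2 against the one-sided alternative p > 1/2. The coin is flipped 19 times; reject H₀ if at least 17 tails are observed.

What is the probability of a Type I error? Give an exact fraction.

191/524288

α = P(reject H₀ | H₀ true) = P(S ≥ 17 | p = 1/2), with S ~ Binomial(19, 1/2).
That's C(19,17) + C(19,18) + C(19,19) over 2^19, i.e. (171 + 19 + 1)/524288 = 191/524288.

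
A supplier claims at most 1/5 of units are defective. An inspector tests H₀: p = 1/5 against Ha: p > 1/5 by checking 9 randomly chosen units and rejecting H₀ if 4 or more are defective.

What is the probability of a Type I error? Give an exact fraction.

167269/1953125

Under H₀, X ~ Binomial(9, 1/5); the Type I error rate is P(X ≥ 4).
Via the complement, α = 1 − Σ_{j=0}^{3} C(9,j)(1/5)^j(4/5)^{9-j} = 167269/1953125.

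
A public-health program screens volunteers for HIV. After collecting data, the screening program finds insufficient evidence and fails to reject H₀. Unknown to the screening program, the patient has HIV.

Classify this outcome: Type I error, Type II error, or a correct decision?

Type II error

The conventional null hypothesis here is that the patient does not have HIV.
H₀ was not rejected, but H₀ is actually false.
Failing to reject a false null hypothesis is a Type II error (false negative).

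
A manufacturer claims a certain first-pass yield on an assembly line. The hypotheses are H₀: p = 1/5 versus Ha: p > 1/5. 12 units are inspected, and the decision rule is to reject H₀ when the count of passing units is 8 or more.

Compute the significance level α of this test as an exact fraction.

α = P(reject H₀ | H₀ true) = P(S ≥ 8 | p = 1/5), with S ~ Binomial(12, 1/5).
Adding the binomial terms for j = 8 through 12 with p = 1/5 yields 28381/48828125.

28381/48828125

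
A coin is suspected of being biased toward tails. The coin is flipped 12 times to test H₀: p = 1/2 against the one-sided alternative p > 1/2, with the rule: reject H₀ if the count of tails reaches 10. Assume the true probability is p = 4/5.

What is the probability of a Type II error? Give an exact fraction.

β = P(fail to reject H₀ | Ha true) = P(X ≤ 9 | p = 4/5), X ~ Binomial(12, 4/5).
Equivalently, β = 1 − P(X ≥ 10) = 21565149/48828125.

21565149/48828125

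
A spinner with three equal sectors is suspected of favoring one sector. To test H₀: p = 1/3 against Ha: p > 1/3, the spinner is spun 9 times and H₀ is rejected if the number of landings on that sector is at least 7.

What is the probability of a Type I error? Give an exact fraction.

The Type I error probability is α = P(Y ≥ 7) computed under H₀, where Y ~ Binomial(9, 1/3).
Adding the binomial terms for j = 7 through 9 with p = 1/3 yields 163/19683.

163/19683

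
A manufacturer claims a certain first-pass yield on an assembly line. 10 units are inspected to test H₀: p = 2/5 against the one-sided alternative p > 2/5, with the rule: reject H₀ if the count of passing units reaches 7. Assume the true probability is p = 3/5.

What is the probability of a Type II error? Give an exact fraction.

Under the alternative p = 3/5, Y ~ Binomial(10, 3/5); β is the probability the test does not reject, P(Y < 7).
Adding the binomial probabilities P(Y=0)+…+P(Y=6) at p = 3/5 gives 6032416/9765625.

6032416/9765625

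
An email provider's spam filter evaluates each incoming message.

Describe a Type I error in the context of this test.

With the conventional null hypothesis that the message is legitimate (not spam):
A Type I error is rejecting H₀ when H₀ is true.
Here that means sending the message to the spam folder when actually the message is legitimate (not spam).

A Type I error would mean concluding that the message is spam when in fact the message is legitimate (not spam).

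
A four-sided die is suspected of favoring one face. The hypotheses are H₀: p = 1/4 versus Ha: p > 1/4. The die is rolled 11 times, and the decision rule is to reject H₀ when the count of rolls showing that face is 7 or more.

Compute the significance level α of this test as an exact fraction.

15857/2097152

The Type I error probability is α = P(S ≥ 7) computed under H₀, where S ~ Binomial(11, 1/4).
Summing C(11,j)(1/4)^j(3/4)^{11−j} for j = 7,…,11 gives 15857/2097152.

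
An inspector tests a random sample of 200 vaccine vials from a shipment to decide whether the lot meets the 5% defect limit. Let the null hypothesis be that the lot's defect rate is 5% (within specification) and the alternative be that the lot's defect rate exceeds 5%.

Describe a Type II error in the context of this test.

A Type II error is failing to reject H₀ when H₀ is false.
Here that means accepting the lot and shipping it when actually the lot's defect rate exceeds 5%.

A Type II error would mean concluding that the lot's defect rate is 5% (within specification) (or at least failing to establish that the lot's defect rate exceeds 5%) when in fact the lot's defect rate exceeds 5%.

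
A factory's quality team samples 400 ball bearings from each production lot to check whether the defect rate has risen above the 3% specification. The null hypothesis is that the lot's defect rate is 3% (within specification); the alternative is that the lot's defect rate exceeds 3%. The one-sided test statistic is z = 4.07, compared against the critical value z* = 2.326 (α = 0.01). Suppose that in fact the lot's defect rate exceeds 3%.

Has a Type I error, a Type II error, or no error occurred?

Since z = 4.07 > z* = 2.326, H₀ is rejected.
H₀ is false (actually the lot's defect rate exceeds 3%).
The decision matches the true state — no error.

No error — this is a correct decision.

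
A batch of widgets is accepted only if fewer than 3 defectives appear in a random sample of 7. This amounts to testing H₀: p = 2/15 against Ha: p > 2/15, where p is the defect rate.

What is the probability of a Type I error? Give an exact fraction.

Under H₀, S ~ Binomial(7, 2/15); the Type I error rate is P(S ≥ 3).
α = 1 − P(S ≤ 2) = 1 − 10767497/11390625 = 623128/11390625.

623128/11390625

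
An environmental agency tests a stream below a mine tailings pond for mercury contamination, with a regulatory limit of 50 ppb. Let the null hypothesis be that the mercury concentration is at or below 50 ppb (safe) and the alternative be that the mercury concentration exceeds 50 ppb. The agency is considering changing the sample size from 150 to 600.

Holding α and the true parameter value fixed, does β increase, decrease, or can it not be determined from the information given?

It decreases.

More data shrinks sampling variability; the test statistic under Ha concentrates further from the null value, making rejection more likely.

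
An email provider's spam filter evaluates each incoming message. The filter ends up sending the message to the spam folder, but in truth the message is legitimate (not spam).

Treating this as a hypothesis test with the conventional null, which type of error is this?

Type I error

The null hypothesis here is that the message is legitimate (not spam).
'Sending the message to the spam folder' corresponds to rejecting H₀.
H₀ was rejected but H₀ is true — a Type I error (false positive).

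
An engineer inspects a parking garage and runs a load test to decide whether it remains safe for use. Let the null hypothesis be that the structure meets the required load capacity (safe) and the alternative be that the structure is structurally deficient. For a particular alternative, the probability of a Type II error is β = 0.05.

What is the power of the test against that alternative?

Power = 1 − β = 1 − 0.05 = 0.95.

0.95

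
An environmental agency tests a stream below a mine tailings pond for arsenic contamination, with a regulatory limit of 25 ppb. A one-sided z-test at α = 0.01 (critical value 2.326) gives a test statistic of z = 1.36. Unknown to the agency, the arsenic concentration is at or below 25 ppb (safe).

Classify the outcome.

Neither — the decision is correct.

The conventional null hypothesis is that the arsenic concentration is at or below 25 ppb (safe).
Since z = 1.36 ≤ z* = 2.326, H₀ is not rejected.
H₀ is true (actually the arsenic concentration is at or below 25 ppb (safe)).
The decision matches the true state — no error.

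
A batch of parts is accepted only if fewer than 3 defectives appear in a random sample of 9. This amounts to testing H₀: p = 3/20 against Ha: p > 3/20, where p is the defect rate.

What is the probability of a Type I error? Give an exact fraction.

4507308909/32000000000

α = P(reject H₀ | H₀ true) = P(K ≥ 3 | p = 3/20), K ~ Binomial(9, 3/20).
Computing the lower-tail complement: 1 − 27492691091/32000000000 = 4507308909/32000000000.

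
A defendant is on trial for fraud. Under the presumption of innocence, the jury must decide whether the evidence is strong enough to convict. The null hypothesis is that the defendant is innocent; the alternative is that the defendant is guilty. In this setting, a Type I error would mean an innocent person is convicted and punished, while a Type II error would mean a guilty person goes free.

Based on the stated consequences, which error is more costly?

The Type I consequence (an innocent person is convicted and punished) is more severe than the Type II consequence (a guilty person goes free).

Type I error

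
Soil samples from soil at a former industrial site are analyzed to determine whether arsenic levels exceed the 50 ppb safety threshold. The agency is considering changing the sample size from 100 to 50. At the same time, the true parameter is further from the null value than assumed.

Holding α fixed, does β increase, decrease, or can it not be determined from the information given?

The first change alone would make β increase; the second alone would make β decrease. Which effect dominates depends on the magnitudes, which are not given.

Cannot be determined from the information given.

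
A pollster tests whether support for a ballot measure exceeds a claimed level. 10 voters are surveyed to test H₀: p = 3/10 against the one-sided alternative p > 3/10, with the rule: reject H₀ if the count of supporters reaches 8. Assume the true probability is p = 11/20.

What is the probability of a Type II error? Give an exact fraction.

2305127290491/2560000000000

β = P(fail to reject H₀ | Ha true) = P(K ≤ 7 | p = 11/20), K ~ Binomial(10, 11/20).
Equivalently, β = 1 − P(K ≥ 8) = 2305127290491/2560000000000.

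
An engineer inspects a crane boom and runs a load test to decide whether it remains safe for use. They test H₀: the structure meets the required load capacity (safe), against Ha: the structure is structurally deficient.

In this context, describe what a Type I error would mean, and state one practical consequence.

A Type I error would mean concluding that the structure is structurally deficient when in fact the structure meets the required load capacity (safe). Consequence: a sound structure is closed unnecessarily, at significant cost and disruption.

A Type I error is rejecting H₀ when H₀ is true.
Here that means closing the structure for repairs when actually the structure meets the required load capacity (safe).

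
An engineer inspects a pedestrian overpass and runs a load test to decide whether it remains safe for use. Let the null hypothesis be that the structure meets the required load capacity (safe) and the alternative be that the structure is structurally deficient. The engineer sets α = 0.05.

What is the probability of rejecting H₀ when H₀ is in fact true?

The significance level α is, by definition, the probability of a Type I error — P(reject H₀ | H₀ true).

0.05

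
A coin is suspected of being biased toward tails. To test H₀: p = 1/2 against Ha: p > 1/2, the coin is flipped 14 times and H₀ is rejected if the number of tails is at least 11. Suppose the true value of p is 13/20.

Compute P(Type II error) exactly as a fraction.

638569946045404807/819200000000000000

Under the alternative p = 13/20, K ~ Binomial(14, 13/20); β is the probability the test does not reject, P(K < 11).
Adding the binomial probabilities P(K=0)+…+P(K=10) at p = 13/20 gives 638569946045404807/819200000000000000.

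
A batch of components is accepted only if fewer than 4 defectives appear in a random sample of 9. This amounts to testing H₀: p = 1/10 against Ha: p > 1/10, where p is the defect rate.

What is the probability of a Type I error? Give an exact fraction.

Under H₀, X ~ Binomial(9, 1/10); the Type I error rate is P(X ≥ 4).
Computing the lower-tail complement: 1 − 495834453/500000000 = 4165547/500000000.

4165547/500000000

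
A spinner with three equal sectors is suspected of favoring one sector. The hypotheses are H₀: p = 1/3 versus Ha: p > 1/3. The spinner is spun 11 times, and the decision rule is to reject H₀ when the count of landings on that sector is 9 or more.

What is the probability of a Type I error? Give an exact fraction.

1/729

α = P(reject H₀ | H₀ true) = P(X ≥ 9 | p = 1/3), with X ~ Binomial(11, 1/3).
P(X ≥ 9) = Σ_{j=9}^{11} C(11,j)·(1/3)^j·(2/3)^{11-j} = 1/729.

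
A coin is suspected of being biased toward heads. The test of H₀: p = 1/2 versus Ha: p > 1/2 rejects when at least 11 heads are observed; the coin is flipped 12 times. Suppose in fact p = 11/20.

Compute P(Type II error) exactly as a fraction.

Under the alternative p = 11/20, Y ~ Binomial(12, 11/20); β is the probability the test does not reject, P(Y < 11).
Summing C(12,j)·(11/20)^j·(9/20)^{12-j} for j = 0..10 gives 4062047911197291/4096000000000000.

4062047911197291/4096000000000000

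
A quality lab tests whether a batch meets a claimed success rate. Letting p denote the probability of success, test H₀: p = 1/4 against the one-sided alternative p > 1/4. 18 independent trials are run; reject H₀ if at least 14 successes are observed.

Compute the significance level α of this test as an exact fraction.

Under H₀, Y ~ Binomial(18, 1/4), and α = P(Y ≥ 14).
P(Y ≥ 14) = Σ_{j=14}^{18} C(18,j)·(1/4)^j·(3/4)^{18-j} = 67831/17179869184.

67831/17179869184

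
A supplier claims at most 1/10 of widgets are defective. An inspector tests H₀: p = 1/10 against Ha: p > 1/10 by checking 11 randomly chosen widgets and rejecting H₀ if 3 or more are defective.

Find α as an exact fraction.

α = P(reject H₀ | H₀ true) = P(K ≥ 3 | p = 1/10), K ~ Binomial(11, 1/10).
Computing the lower-tail complement: 1 − 18208762983/20000000000 = 1791237017/20000000000.

1791237017/20000000000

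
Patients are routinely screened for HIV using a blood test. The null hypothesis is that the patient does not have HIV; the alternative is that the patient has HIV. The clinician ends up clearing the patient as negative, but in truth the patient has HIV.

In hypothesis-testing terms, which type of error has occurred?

Type II error

'Clearing the patient as negative' corresponds to failing to reject H₀.
H₀ was not rejected but H₀ is false — a Type II error (false negative).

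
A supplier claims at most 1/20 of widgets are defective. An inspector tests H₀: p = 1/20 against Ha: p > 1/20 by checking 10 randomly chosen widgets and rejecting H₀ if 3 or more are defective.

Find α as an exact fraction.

α = P(reject H₀ | H₀ true) = P(K ≥ 3 | p = 1/20), K ~ Binomial(10, 1/20).
α = 1 − P(K ≤ 2) = 1 − 2530550893109/2560000000000 = 29449106891/2560000000000.

29449106891/2560000000000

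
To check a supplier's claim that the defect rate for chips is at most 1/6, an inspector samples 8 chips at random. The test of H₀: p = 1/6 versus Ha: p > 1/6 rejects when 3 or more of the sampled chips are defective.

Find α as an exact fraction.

75497/559872

α = P(reject H₀ | H₀ true) = P(S ≥ 3 | p = 1/6), S ~ Binomial(8, 1/6).
Computing the lower-tail complement: 1 − 484375/559872 = 75497/559872.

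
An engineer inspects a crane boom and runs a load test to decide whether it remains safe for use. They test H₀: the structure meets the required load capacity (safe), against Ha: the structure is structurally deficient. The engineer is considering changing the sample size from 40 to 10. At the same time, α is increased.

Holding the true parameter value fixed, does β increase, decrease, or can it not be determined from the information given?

The first change alone would make β increase; the second alone would make β decrease. Which effect dominates depends on the magnitudes, which are not given.

Cannot be determined from the information given.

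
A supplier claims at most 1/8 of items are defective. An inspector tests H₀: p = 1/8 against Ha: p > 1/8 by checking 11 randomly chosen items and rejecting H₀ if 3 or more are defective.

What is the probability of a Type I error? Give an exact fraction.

α = P(reject H₀ | H₀ true) = P(K ≥ 3 | p = 1/8), K ~ Binomial(11, 1/8).
α = 1 − P(K ≤ 2) = 1 − 7304002867/8589934592 = 1285931725/8589934592.

1285931725/8589934592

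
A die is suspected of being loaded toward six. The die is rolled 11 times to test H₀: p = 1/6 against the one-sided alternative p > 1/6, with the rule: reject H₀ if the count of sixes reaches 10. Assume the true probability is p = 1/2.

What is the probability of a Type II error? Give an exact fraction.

Under the alternative p = 1/2, Y ~ Binomial(11, 1/2); β is the probability the test does not reject, P(Y < 10).
Summing C(11,j)·(1/2)^j·(1/2)^{11-j} for j = 0..9 gives 509/512.

509/512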